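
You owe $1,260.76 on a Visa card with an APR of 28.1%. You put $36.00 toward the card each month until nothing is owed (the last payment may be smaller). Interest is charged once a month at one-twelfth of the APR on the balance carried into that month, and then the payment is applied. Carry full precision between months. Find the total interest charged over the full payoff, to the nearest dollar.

$1,407

Monthly rate r = 28.1%/12 = 2.34167% = 0.0234167.
Payoff takes n = ⌈−ln(1 − rB₀/P)/ln(1+r)⌉ = ⌈74.103⌉ = 75 payments; the last is $3.73.
Total paid = 74·$36.00 + $3.73 = $2,667.73.
Total interest = total paid − principal = $2,667.73 − $1,260.76 = $1,406.97.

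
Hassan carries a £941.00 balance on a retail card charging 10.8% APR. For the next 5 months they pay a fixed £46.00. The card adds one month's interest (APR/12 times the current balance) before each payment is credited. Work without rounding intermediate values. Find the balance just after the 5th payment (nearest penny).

Monthly rate r = 10.8%/12 = 0.9% = 0.009.
Each month: B ← B·(1+r) − £46.00.
Month 1: interest £8.47; balance after payment £903.47.
Month 2: interest £8.13; balance after payment £865.60.
Month 3: interest £7.79; balance after payment £827.39.
Month 4: interest £7.45; balance after payment £788.84.
Month 5: interest £7.10; balance after payment £749.94.

£749.94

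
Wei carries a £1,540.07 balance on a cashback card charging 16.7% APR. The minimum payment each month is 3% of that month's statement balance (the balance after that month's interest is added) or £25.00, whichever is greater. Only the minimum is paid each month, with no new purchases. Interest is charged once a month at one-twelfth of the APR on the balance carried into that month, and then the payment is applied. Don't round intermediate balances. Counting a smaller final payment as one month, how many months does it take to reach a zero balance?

Monthly rate r = 16.7%/12 = 1.39167% = 0.0139167.
While 3% of the post-interest balance exceeds £25.00, each month B ← (B·(1+r))·(1 − 0.03), i.e. B shrinks by the factor (1+r)·0.97 = 0.9835.
This holds for months 1–38. Entering month 39 the balance is £818.37; 3% of the post-interest balance is now below £25.00, so the flat £25.00 minimum applies from here.
From month 39 a fixed £25.00 at rate r clears £818.37 in 44 more payments. Total: 38 + 44 = 82 months.

82 months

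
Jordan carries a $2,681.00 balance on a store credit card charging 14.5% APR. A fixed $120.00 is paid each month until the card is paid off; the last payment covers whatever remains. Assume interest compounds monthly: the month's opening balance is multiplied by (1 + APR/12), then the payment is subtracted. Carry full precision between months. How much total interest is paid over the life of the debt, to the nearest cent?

$462.84

Monthly rate r = 14.5%/12 = 1.20833% = 0.0120833.
Payoff takes n = ⌈−ln(1 − rB₀/P)/ln(1+r)⌉ = ⌈26.198⌉ = 27 payments; the last is $23.84.
Total paid = 26·$120.00 + $23.84 = $3,143.84.
Total interest = total paid − principal = $3,143.84 − $2,681.00 = $462.84.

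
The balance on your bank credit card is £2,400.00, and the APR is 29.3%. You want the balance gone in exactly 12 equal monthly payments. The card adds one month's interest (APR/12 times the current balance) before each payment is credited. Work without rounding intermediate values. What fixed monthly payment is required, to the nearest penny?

Monthly rate r = 29.3%/12 = 2.44167% = 0.0244167.
Level-payment amortization: P = B₀·r / (1 − (1+r)^(−n)) = 2400.00·0.0244167 / (1 − 1.02442^(−12)).
Denominator 1 − (1+r)^(−12) = 0.251347338.
P = 58.6 / 0.251347338 ≈ 233.14.

£233.14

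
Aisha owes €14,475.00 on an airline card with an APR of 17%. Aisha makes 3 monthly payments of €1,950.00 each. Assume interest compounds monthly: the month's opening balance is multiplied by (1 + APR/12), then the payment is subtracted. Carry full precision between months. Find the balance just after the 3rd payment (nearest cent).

Monthly rate r = 17%/12 = 1.41667% = 0.0141667.
Each month: B ← B·(1+r) − €1,950.00.
Month 1: interest €205.06; balance after payment €12,730.06.
Month 2: interest €180.34; balance after payment €10,960.41.
Month 3: interest €155.27; balance after payment €9,165.68.

€9,165.68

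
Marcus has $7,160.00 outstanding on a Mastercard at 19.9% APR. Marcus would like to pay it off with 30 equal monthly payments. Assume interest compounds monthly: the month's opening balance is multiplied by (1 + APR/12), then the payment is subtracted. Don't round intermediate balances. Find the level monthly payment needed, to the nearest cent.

$304.87

Monthly rate r = 19.9%/12 = 1.65833% = 0.0165833.
Level-payment amortization: P = B₀·r / (1 − (1+r)^(−n)) = 7160.00·0.0165833 / (1 − 1.01658^(−30)).
Denominator 1 − (1+r)^(−30) = 0.389465174.
P = 118.737 / 0.389465174 ≈ 304.87.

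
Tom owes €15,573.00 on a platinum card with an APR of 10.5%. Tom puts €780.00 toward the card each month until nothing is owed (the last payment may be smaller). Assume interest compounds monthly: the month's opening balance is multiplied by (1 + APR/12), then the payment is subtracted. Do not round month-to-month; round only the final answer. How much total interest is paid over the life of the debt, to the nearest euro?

Monthly rate r = 10.5%/12 = 0.875% = 0.00875.
Payoff takes n = ⌈−ln(1 − rB₀/P)/ln(1+r)⌉ = ⌈22.039⌉ = 23 payments; the last is €30.76.
Total paid = 22·€780.00 + €30.76 = €17,190.76.
Total interest = total paid − principal = €17,190.76 − €15,573.00 = €1,617.76.

€1,618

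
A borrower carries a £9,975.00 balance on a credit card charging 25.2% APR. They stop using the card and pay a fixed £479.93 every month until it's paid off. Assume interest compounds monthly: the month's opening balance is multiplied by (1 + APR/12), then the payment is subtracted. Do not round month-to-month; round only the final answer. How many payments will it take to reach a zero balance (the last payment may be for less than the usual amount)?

Monthly rate r = 25.2%/12 = 2.1% = 0.021.
Recurrence: B ← B·(1+r) − £479.93.
Month 1: interest £209.47; balance after payment £9,704.55.
Month 2: interest £203.80; balance after payment £9,428.41.
Closed form: n = −ln(1 − rB₀/P)/ln(1+r) = −ln(0.56353)/ln(1.021) ≈ 27.597, so the balance reaches zero during payment 28.

28 payments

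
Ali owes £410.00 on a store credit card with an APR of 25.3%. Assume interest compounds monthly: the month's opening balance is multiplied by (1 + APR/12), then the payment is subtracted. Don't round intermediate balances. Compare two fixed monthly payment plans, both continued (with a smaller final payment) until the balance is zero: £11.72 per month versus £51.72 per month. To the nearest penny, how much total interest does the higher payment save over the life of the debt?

£298.01

Monthly rate r = 25.3%/12 = 2.10833% = 0.0210833.
At £11.72/mo: n = ⌈−ln(1 − rB₀/P)/ln(1+r)⌉ = 65 payments (last £1.37); total interest = total paid − £410.00 = £341.45.
At £51.72/mo: 9 payments (last £39.68); total interest £43.44.
Interest saved = £341.45 − £43.44 = £298.01.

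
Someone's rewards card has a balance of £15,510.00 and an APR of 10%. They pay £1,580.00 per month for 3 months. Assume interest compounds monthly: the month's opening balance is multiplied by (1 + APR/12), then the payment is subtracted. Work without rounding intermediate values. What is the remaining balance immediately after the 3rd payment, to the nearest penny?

Monthly rate r = 10%/12 = 0.833333% = 0.00833333.
Each month: B ← B·(1+r) − £1,580.00.
Month 1: interest £129.25; balance after payment £14,059.25.
Month 2: interest £117.16; balance after payment £12,596.41.
Month 3: interest £104.97; balance after payment £11,121.38.

£11,121.38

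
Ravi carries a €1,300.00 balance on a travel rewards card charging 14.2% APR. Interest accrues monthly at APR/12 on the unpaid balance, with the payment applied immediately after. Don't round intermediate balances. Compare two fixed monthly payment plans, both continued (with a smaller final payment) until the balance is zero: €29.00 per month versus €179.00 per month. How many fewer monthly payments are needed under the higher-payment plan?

Monthly rate r = 14.2%/12 = 1.18333% = 0.0118333.
At €29.00/mo: n = ⌈−ln(1 − rB₀/P)/ln(1+r)⌉ = 65 payments (last €7.71); total interest = total paid − €1,300.00 = €563.71.
At €179.00/mo: 8 payments (last €114.55); total interest €67.55.
Payments saved = 65 − 8 = 57.

57 fewer payments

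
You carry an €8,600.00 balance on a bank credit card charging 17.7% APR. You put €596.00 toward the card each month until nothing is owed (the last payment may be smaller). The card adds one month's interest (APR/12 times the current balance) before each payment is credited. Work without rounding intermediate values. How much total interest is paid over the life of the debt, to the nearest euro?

€1,142

Monthly rate r = 17.7%/12 = 1.475% = 0.01475.
Payoff takes n = ⌈−ln(1 − rB₀/P)/ln(1+r)⌉ = ⌈16.344⌉ = 17 payments; the last is €206.20.
Total paid = 16·€596.00 + €206.20 = €9,742.20.
Total interest = total paid − principal = €9,742.20 − €8,600.00 = €1,142.20.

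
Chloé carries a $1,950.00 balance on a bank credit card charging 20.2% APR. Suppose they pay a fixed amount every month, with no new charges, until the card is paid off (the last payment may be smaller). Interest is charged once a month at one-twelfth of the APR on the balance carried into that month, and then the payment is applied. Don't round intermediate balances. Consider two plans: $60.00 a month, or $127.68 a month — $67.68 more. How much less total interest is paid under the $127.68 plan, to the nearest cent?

$573.79

Monthly rate r = 20.2%/12 = 1.68333% = 0.0168333.
At $60.00/mo: n = ⌈−ln(1 − rB₀/P)/ln(1+r)⌉ = 48 payments (last $26.96); total interest = total paid − $1,950.00 = $896.96.
At $127.68/mo: 18 payments (last $102.61); total interest $323.17.
Interest saved = $896.96 − $323.17 = $573.79.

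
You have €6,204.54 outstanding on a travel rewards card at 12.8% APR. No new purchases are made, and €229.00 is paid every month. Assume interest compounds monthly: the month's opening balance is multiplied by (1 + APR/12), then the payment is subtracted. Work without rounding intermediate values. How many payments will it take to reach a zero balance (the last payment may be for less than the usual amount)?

Monthly rate r = 12.8%/12 = 1.06667% = 0.0106667.
Recurrence: B ← B·(1+r) − €229.00.
Month 1: interest €66.18; balance after payment €6,041.72.
Month 2: interest €64.45; balance after payment €5,877.17.
Closed form: n = −ln(1 − rB₀/P)/ln(1+r) = −ln(0.711)/ln(1.01067) ≈ 32.147, so the balance reaches zero during payment 33.

33 months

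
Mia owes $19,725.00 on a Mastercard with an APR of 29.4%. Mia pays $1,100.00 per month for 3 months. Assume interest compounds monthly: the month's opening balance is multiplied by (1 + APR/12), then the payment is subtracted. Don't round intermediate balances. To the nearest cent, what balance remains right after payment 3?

Monthly rate r = 29.4%/12 = 2.45% = 0.0245.
Each month: B ← B·(1+r) − $1,100.00.
Month 1: interest $483.26; balance after payment $19,108.26.
Month 2: interest $468.15; balance after payment $18,476.41.
Month 3: interest $452.67; balance after payment $17,829.09.

$17,829.09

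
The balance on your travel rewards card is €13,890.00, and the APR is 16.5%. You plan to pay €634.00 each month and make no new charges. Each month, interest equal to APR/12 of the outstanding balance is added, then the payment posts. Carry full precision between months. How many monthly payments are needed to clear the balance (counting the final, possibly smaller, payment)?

Monthly rate r = 16.5%/12 = 1.375% = 0.01375.
Recurrence: B ← B·(1+r) − €634.00.
Month 1: interest €190.99; balance after payment €13,446.99.
Month 2: interest €184.90; balance after payment €12,997.88.
Closed form: n = −ln(1 − rB₀/P)/ln(1+r) = −ln(0.69876)/ln(1.01375) ≈ 26.248, so the balance reaches zero during payment 27.

27 months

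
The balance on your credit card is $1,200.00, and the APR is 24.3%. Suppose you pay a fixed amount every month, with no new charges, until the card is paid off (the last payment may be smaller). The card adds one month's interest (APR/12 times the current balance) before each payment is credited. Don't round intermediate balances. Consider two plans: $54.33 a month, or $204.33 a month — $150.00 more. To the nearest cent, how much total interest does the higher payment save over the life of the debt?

$315.95

Monthly rate r = 24.3%/12 = 2.025% = 0.02025.
At $54.33/mo: n = ⌈−ln(1 − rB₀/P)/ln(1+r)⌉ = 30 payments (last $31.29); total interest = total paid − $1,200.00 = $406.86.
At $204.33/mo: 7 payments (last $64.93); total interest $90.91.
Interest saved = $406.86 − $90.91 = $315.95.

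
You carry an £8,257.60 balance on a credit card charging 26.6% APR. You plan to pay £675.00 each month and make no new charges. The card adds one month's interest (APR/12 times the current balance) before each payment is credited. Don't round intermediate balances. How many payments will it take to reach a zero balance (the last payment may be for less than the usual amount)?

Monthly rate r = 26.6%/12 = 2.21667% = 0.0221667.
Recurrence: B ← B·(1+r) − £675.00.
Month 1: interest £183.04; balance after payment £7,765.64.
Month 2: interest £172.14; balance after payment £7,262.78.
Closed form: n = −ln(1 − rB₀/P)/ln(1+r) = −ln(0.72882)/ln(1.02217) ≈ 14.428, so the balance reaches zero during payment 15.

15 months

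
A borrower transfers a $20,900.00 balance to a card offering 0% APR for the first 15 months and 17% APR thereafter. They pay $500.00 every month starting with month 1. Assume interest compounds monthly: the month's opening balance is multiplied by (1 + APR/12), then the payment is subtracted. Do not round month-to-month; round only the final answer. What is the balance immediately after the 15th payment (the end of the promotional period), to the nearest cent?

$13,400.00

Promo months 1–15 at r₀ = 0%/12 = 0; months 16+ at r₁ = 17%/12 = 0.0141667.
After month 15 (no interest yet): B = $20,900.00 − 15·$500.00 = $13,400.00.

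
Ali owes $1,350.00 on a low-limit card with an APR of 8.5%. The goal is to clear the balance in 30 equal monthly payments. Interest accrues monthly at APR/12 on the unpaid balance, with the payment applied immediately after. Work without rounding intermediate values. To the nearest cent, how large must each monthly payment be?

$50.11

Monthly rate r = 8.5%/12 = 0.708333% = 0.00708333.
Level-payment amortization: P = B₀·r / (1 − (1+r)^(−n)) = 1350.00·0.00708333 / (1 − 1.00708^(−30)).
Denominator 1 − (1+r)^(−30) = 0.190833789.
P = 9.5625 / 0.190833789 ≈ 50.11.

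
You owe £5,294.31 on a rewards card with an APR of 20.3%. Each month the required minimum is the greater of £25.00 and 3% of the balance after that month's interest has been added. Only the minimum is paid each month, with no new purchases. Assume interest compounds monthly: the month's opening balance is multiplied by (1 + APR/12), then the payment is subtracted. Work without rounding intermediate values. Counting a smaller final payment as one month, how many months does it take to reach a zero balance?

185 months

Monthly rate r = 20.3%/12 = 1.69167% = 0.0169167.
While 3% of the post-interest balance exceeds £25.00, each month B ← (B·(1+r))·(1 − 0.03), i.e. B shrinks by the factor (1+r)·0.97 = 0.98641.
This holds for months 1–137. Entering month 138 the balance is £812.14; 3% of the post-interest balance is now below £25.00, so the flat £25.00 minimum applies from here.
From month 138 a fixed £25.00 at rate r clears £812.14 in 48 more payments. Total: 137 + 48 = 185 months.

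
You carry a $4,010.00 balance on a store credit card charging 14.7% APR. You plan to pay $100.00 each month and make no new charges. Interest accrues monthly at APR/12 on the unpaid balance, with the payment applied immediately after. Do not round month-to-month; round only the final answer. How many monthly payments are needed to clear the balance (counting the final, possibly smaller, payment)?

56 payments

Monthly rate r = 14.7%/12 = 1.225% = 0.01225.
Recurrence: B ← B·(1+r) − $100.00.
Month 1: interest $49.12; balance after payment $3,959.12.
Month 2: interest $48.50; balance after payment $3,907.62.
Closed form: n = −ln(1 − rB₀/P)/ln(1+r) = −ln(0.50877)/ln(1.01225) ≈ 55.500, so the balance reaches zero during payment 56.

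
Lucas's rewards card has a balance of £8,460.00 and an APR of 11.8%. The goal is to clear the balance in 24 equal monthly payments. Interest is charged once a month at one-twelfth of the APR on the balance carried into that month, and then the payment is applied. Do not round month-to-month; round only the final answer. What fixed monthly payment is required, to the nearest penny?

£397.45

Monthly rate r = 11.8%/12 = 0.983333% = 0.00983333.
Level-payment amortization: P = B₀·r / (1 − (1+r)^(−n)) = 8460.00·0.00983333 / (1 − 1.00983^(−24)).
Denominator 1 − (1+r)^(−24) = 0.209308356.
P = 83.19 / 0.209308356 ≈ 397.45.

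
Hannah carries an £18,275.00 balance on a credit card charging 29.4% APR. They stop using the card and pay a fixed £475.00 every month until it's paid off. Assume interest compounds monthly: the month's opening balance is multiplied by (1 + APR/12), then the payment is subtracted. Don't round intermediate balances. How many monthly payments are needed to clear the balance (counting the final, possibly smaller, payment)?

119 payments

Monthly rate r = 29.4%/12 = 2.45% = 0.0245.
Recurrence: B ← B·(1+r) − £475.00.
Month 1: interest £447.74; balance after payment £18,247.74.
Month 2: interest £447.07; balance after payment £18,219.81.
Closed form: n = −ln(1 − rB₀/P)/ln(1+r) = −ln(0.057395)/ln(1.0245) ≈ 118.068, so the balance reaches zero during payment 119.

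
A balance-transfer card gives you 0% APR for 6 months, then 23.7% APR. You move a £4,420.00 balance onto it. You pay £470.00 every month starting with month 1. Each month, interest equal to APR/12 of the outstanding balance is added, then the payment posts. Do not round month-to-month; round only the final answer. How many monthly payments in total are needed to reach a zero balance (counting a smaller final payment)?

Promo months 1–6 at r₀ = 0%/12 = 0; months 7+ at r₁ = 23.7%/12 = 0.01975.
After month 6 (no interest yet): B = £4,420.00 − 6·£470.00 = £1,600.00.
Then at r₁ with £470.00/mo: n₂ = −ln(1 − r₁·B/P)/ln(1+r₁) ≈ 3.56 → 4 more payments.

10 payments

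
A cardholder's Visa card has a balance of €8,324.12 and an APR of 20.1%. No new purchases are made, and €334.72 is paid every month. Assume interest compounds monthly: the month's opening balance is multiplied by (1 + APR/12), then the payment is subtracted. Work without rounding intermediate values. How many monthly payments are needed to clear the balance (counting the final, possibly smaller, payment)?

33 payments

Monthly rate r = 20.1%/12 = 1.675% = 0.01675.
Recurrence: B ← B·(1+r) − €334.72.
Month 1: interest €139.43; balance after payment €8,128.83.
Month 2: interest €136.16; balance after payment €7,930.27.
Closed form: n = −ln(1 − rB₀/P)/ln(1+r) = −ln(0.58345)/ln(1.01675) ≈ 32.436, so the balance reaches zero during payment 33.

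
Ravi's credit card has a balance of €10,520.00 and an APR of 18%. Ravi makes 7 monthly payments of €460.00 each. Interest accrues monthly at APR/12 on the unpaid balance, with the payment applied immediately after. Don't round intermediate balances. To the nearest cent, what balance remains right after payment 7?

€8,306.99

Monthly rate r = 18%/12 = 1.5% = 0.015.
Each month: B ← B·(1+r) − €460.00.
Month 1: interest €157.80; balance after payment €10,217.80.
Month 2: interest €153.27; balance after payment €9,911.07.
Month 3: interest €148.67; balance after payment €9,599.73.
Month 4: interest €144.00; balance after payment €9,283.73.
Month 5: interest €139.26; balance after payment €8,962.98.
Month 6: interest €134.44; balance after payment €8,637.43.
Month 7: interest €129.56; balance after payment €8,306.99.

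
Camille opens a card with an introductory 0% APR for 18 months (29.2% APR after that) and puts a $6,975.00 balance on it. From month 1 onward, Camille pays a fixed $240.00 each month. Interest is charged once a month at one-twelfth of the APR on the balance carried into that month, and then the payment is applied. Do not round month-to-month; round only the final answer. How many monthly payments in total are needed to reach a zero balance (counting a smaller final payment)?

Promo months 1–18 at r₀ = 0%/12 = 0; months 19+ at r₁ = 29.2%/12 = 0.0243333.
After month 18 (no interest yet): B = $6,975.00 − 18·$240.00 = $2,655.00.
Then at r₁ with $240.00/mo: n₂ = −ln(1 − r₁·B/P)/ln(1+r₁) ≈ 13.04 → 14 more payments.

32 months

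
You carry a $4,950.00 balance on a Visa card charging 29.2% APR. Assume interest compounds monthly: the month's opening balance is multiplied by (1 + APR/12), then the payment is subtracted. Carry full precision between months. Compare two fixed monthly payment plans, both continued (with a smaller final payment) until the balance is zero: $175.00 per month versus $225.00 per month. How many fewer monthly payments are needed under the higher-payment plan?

17 fewer payments

Monthly rate r = 29.2%/12 = 2.43333% = 0.0243333.
At $175.00/mo: n = ⌈−ln(1 − rB₀/P)/ln(1+r)⌉ = 49 payments (last $85.34); total interest = total paid − $4,950.00 = $3,535.34.
At $225.00/mo: 32 payments (last $198.06); total interest $2,223.06.
Payments saved = 49 − 32 = 17.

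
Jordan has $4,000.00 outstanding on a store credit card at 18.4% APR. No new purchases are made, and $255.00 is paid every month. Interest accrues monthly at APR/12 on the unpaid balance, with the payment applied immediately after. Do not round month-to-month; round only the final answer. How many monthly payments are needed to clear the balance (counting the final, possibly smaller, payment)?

19 payments

Monthly rate r = 18.4%/12 = 1.53333% = 0.0153333.
Recurrence: B ← B·(1+r) − $255.00.
Month 1: interest $61.33; balance after payment $3,806.33.
Month 2: interest $58.36; balance after payment $3,609.70.
Closed form: n = −ln(1 − rB₀/P)/ln(1+r) = −ln(0.75948)/ln(1.01533) ≈ 18.080, so the balance reaches zero during payment 19.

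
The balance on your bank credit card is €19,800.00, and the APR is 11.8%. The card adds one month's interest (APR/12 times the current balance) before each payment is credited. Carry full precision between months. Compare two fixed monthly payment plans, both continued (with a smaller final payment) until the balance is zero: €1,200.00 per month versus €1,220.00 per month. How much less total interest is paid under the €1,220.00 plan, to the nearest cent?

Monthly rate r = 11.8%/12 = 0.983333% = 0.00983333.
At €1,200.00/mo: n = ⌈−ln(1 − rB₀/P)/ln(1+r)⌉ = 19 payments (last €110.88); total interest = total paid − €19,800.00 = €1,910.88.
At €1,220.00/mo: 18 payments (last €938.07); total interest €1,878.07.
Interest saved = €1,910.88 − €1,878.07 = €32.81.

€32.81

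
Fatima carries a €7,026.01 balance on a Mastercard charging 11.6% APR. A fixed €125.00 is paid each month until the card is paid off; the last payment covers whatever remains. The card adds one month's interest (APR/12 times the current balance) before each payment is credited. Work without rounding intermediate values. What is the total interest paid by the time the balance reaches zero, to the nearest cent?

€3,158.74

Monthly rate r = 11.6%/12 = 0.966667% = 0.00966667.
Payoff takes n = ⌈−ln(1 − rB₀/P)/ln(1+r)⌉ = ⌈81.477⌉ = 82 payments; the last is €59.75.
Total paid = 81·€125.00 + €59.75 = €10,184.75.
Total interest = total paid − principal = €10,184.75 − €7,026.01 = €3,158.74.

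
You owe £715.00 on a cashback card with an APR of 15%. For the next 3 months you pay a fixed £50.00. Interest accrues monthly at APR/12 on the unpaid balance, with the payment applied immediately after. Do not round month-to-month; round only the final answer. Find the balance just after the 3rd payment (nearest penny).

Monthly rate r = 15%/12 = 1.25% = 0.0125.
Each month: B ← B·(1+r) − £50.00.
Month 1: interest £8.94; balance after payment £673.94.
Month 2: interest £8.42; balance after payment £632.36.
Month 3: interest £7.90; balance after payment £590.27.

£590.27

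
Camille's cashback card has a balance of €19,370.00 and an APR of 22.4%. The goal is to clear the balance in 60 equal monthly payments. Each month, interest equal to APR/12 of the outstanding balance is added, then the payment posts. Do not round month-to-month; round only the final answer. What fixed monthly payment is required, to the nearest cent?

Monthly rate r = 22.4%/12 = 1.86667% = 0.0186667.
Level-payment amortization: P = B₀·r / (1 − (1+r)^(−n)) = 19370.00·0.0186667 / (1 − 1.01867^(−60)).
Denominator 1 − (1+r)^(−60) = 0.670333901.
P = 361.573 / 0.670333901 ≈ 539.39.

€539.39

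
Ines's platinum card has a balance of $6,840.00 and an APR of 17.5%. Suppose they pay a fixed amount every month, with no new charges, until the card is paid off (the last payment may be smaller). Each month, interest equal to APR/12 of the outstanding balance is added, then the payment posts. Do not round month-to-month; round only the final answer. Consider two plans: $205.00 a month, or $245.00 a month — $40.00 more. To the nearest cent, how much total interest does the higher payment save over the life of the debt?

$592.60

Monthly rate r = 17.5%/12 = 1.45833% = 0.0145833.
At $205.00/mo: n = ⌈−ln(1 − rB₀/P)/ln(1+r)⌉ = 47 payments (last $9.73); total interest = total paid − $6,840.00 = $2,599.73.
At $245.00/mo: 37 payments (last $27.13); total interest $2,007.13.
Interest saved = $2,599.73 − $2,007.13 = $592.60.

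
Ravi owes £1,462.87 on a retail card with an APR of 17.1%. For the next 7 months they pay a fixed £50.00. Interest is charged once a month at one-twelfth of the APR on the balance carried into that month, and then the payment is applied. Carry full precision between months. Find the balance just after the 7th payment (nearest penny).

£1,249.86

Monthly rate r = 17.1%/12 = 1.425% = 0.01425.
Each month: B ← B·(1+r) − £50.00.
Month 1: interest £20.85; balance after payment £1,433.72.
Month 2: interest £20.43; balance after payment £1,404.15.
Month 3: interest £20.01; balance after payment £1,374.16.
Month 4: interest £19.58; balance after payment £1,343.74.
Month 5: interest £19.15; balance after payment £1,312.89.
Month 6: interest £18.71; balance after payment £1,281.59.
Month 7: interest £18.26; balance after payment £1,249.86.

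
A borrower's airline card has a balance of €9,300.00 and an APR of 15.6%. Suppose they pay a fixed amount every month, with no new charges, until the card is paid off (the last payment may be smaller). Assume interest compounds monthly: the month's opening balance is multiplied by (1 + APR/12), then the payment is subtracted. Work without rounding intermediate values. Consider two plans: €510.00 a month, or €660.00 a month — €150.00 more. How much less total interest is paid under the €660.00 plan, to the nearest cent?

Monthly rate r = 15.6%/12 = 1.3% = 0.013.
At €510.00/mo: n = ⌈−ln(1 − rB₀/P)/ln(1+r)⌉ = 21 payments (last €483.85); total interest = total paid − €9,300.00 = €1,383.85.
At €660.00/mo: 16 payments (last €440.16); total interest €1,040.16.
Interest saved = €1,383.85 − €1,040.16 = €343.69.

€343.69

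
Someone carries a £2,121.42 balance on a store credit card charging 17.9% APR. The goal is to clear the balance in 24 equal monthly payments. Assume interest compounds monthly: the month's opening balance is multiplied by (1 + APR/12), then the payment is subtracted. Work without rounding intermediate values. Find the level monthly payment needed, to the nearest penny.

Monthly rate r = 17.9%/12 = 1.49167% = 0.0149167.
Level-payment amortization: P = B₀·r / (1 − (1+r)^(−n)) = 2121.42·0.0149167 / (1 − 1.01492^(−24)).
Denominator 1 − (1+r)^(−24) = 0.299076253.
P = 31.6445 / 0.299076253 ≈ 105.81.

£105.81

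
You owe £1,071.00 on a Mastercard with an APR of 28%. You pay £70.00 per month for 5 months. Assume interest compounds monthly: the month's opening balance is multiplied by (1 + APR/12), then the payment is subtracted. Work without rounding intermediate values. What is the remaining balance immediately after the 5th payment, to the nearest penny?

Monthly rate r = 28%/12 = 2.33333% = 0.0233333.
Each month: B ← B·(1+r) − £70.00.
Month 1: interest £24.99; balance after payment £1,025.99.
Month 2: interest £23.94; balance after payment £979.93.
Month 3: interest £22.87; balance after payment £932.79.
Month 4: interest £21.77; balance after payment £884.56.
Month 5: interest £20.64; balance after payment £835.20.

£835.20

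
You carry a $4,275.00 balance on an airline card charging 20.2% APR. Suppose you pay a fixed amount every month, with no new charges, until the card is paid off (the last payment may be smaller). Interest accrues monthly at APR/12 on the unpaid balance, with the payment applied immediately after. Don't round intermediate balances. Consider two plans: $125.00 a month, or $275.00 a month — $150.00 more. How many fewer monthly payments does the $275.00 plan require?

33 fewer payments

Monthly rate r = 20.2%/12 = 1.68333% = 0.0168333.
At $125.00/mo: n = ⌈−ln(1 − rB₀/P)/ln(1+r)⌉ = 52 payments (last $44.87); total interest = total paid − $4,275.00 = $2,144.87.
At $275.00/mo: 19 payments (last $48.14); total interest $723.14.
Payments saved = 52 − 19 = 33.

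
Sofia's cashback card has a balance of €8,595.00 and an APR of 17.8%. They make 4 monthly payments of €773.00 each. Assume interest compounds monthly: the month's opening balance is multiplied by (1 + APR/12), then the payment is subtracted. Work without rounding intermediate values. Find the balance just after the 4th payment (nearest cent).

€5,954.95

Monthly rate r = 17.8%/12 = 1.48333% = 0.0148333.
Each month: B ← B·(1+r) − €773.00.
Month 1: interest €127.49; balance after payment €7,949.49.
Month 2: interest €117.92; balance after payment €7,294.41.
Month 3: interest €108.20; balance after payment €6,629.61.
Month 4: interest €98.34; balance after payment €5,954.95.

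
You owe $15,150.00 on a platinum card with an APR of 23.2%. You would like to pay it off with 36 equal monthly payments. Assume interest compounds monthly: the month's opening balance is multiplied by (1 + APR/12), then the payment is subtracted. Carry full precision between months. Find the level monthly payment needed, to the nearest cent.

Monthly rate r = 23.2%/12 = 1.93333% = 0.0193333.
Level-payment amortization: P = B₀·r / (1 − (1+r)^(−n)) = 15150.00·0.0193333 / (1 − 1.01933^(−36)).
Denominator 1 − (1+r)^(−36) = 0.498101554.
P = 292.9 / 0.498101554 ≈ 588.03.

$588.03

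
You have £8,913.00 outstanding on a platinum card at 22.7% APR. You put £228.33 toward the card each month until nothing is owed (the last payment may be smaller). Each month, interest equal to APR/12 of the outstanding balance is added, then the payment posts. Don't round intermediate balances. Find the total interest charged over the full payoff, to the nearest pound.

£7,427

Monthly rate r = 22.7%/12 = 1.89167% = 0.0189167.
Payoff takes n = ⌈−ln(1 − rB₀/P)/ln(1+r)⌉ = ⌈71.560⌉ = 72 payments; the last is £128.35.
Total paid = 71·£228.33 + £128.35 = £16,339.78.
Total interest = total paid − principal = £16,339.78 − £8,913.00 = £7,426.78.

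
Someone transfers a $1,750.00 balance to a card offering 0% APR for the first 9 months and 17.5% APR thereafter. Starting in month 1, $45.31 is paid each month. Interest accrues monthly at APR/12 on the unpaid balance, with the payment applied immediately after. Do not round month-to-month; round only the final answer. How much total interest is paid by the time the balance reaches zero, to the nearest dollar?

Promo months 1–9 at r₀ = 0%/12 = 0; months 10+ at r₁ = 17.5%/12 = 0.0145833.
After month 9 (no interest yet): B = $1,750.00 − 9·$45.31 = $1,342.21.
Then at r₁ with $45.31/mo: n₂ = −ln(1 − r₁·B/P)/ln(1+r₁) ≈ 39.07 → 40 more payments.
Total paid = 48·$45.31 + $3.12 = $2,178.00; interest = $2,178.00 − $1,750.00 = $428.00.

$428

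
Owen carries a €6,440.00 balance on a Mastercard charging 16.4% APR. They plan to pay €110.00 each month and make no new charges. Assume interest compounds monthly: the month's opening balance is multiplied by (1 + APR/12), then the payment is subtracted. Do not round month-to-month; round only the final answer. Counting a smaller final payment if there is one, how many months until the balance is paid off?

119 months

Monthly rate r = 16.4%/12 = 1.36667% = 0.0136667.
Recurrence: B ← B·(1+r) − €110.00.
Month 1: interest €88.01; balance after payment €6,418.01.
Month 2: interest €87.71; balance after payment €6,395.73.
Closed form: n = −ln(1 − rB₀/P)/ln(1+r) = −ln(0.19988)/ln(1.01367) ≈ 118.611, so the balance reaches zero during payment 119.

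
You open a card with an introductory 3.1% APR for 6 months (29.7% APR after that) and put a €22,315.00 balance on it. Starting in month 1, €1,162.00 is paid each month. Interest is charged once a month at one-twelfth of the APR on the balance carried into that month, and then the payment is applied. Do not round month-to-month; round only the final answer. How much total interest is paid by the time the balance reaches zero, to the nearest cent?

Promo months 1–6 at r₀ = 3.1%/12 = 0.00258333; months 7+ at r₁ = 29.7%/12 = 0.02475.
After month 6: iterate B ← B·(1+r₀) − €1,162.00 for 6 months → €15,645.94.
Then at r₁ with €1,162.00/mo: n₂ = −ln(1 − r₁·B/P)/ln(1+r₁) ≈ 16.58 → 17 more payments.
Total paid = 22·€1,162.00 + €676.55 = €26,240.55; interest = €26,240.55 − €22,315.00 = €3,925.55.

€3,925.55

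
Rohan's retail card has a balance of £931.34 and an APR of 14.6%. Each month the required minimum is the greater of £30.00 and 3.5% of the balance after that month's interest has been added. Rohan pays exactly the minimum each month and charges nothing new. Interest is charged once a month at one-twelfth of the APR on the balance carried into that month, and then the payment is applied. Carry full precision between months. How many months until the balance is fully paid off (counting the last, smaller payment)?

Monthly rate r = 14.6%/12 = 1.21667% = 0.0121667.
While 3.5% of the post-interest balance exceeds £30.00, each month B ← (B·(1+r))·(1 − 0.035), i.e. B shrinks by the factor (1+r)·0.965 = 0.97674.
This holds for months 1–5. Entering month 6 the balance is £827.95; 3.5% of the post-interest balance is now below £30.00, so the flat £30.00 minimum applies from here.
From month 6 a fixed £30.00 at rate r clears £827.95 in 34 more payments. Total: 5 + 34 = 39 months.

39 months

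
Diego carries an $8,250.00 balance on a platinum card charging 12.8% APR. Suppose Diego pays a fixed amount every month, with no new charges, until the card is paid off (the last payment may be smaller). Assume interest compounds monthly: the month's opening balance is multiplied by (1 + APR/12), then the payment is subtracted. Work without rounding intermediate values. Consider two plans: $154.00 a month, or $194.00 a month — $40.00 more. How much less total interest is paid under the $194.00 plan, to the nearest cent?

$1,246.66

Monthly rate r = 12.8%/12 = 1.06667% = 0.0106667.
At $154.00/mo: n = ⌈−ln(1 − rB₀/P)/ln(1+r)⌉ = 80 payments (last $132.09); total interest = total paid − $8,250.00 = $4,048.09.
At $194.00/mo: 57 payments (last $187.43); total interest $2,801.43.
Interest saved = $4,048.09 − $2,801.43 = $1,246.66.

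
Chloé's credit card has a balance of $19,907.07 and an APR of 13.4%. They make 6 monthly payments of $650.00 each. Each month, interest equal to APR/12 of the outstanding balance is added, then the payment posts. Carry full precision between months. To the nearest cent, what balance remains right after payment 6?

$17,268.13

Monthly rate r = 13.4%/12 = 1.11667% = 0.0111667.
Each month: B ← B·(1+r) − $650.00.
Month 1: interest $222.30; balance after payment $19,479.37.
Month 2: interest $217.52; balance after payment $19,046.89.
Month 3: interest $212.69; balance after payment $18,609.58.
Month 4: interest $207.81; balance after payment $18,167.38.
Month 5: interest $202.87; balance after payment $17,720.25.
Month 6: interest $197.88; balance after payment $17,268.13.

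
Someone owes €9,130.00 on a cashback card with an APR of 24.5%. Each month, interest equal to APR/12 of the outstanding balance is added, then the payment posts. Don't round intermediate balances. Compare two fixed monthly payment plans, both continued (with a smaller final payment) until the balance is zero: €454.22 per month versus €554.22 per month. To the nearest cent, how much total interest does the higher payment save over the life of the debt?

€629.63

Monthly rate r = 24.5%/12 = 2.04167% = 0.0204167.
At €454.22/mo: n = ⌈−ln(1 − rB₀/P)/ln(1+r)⌉ = 27 payments (last €63.36); total interest = total paid − €9,130.00 = €2,743.08.
At €554.22/mo: 21 payments (last €159.05); total interest €2,113.45.
Interest saved = €2,743.08 − €2,113.45 = €629.63.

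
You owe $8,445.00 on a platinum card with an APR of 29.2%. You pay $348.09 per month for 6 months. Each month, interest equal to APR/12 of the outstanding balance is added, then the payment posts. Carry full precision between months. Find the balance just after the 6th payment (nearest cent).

$7,535.66

Monthly rate r = 29.2%/12 = 2.43333% = 0.0243333.
Each month: B ← B·(1+r) − $348.09.
Month 1: interest $205.49; balance after payment $8,302.41.
Month 2: interest $202.03; balance after payment $8,156.34.
Month 3: interest $198.47; balance after payment $8,006.72.
Month 4: interest $194.83; balance after payment $7,853.46.
Month 5: interest $191.10; balance after payment $7,696.47.
Month 6: interest $187.28; balance after payment $7,535.66.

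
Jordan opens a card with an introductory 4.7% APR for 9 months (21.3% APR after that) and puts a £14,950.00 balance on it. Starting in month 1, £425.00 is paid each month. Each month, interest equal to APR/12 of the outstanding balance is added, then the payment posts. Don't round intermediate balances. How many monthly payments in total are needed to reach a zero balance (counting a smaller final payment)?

Promo months 1–9 at r₀ = 4.7%/12 = 0.00391667; months 10+ at r₁ = 21.3%/12 = 0.01775.
After month 9: iterate B ← B·(1+r₀) − £425.00 for 9 months → £11,599.84.
Then at r₁ with £425.00/mo: n₂ = −ln(1 − r₁·B/P)/ln(1+r₁) ≈ 37.66 → 38 more payments.

47 months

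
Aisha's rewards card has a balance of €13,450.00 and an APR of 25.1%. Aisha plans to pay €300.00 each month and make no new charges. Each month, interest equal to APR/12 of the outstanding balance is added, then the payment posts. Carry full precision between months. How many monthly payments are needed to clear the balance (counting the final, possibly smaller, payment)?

Monthly rate r = 25.1%/12 = 2.09167% = 0.0209167.
Recurrence: B ← B·(1+r) − €300.00.
Month 1: interest €281.33; balance after payment €13,431.33.
Month 2: interest €280.94; balance after payment €13,412.27.
Closed form: n = −ln(1 − rB₀/P)/ln(1+r) = −ln(0.062236)/ln(1.02092) ≈ 134.140, so the balance reaches zero during payment 135.

135 months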